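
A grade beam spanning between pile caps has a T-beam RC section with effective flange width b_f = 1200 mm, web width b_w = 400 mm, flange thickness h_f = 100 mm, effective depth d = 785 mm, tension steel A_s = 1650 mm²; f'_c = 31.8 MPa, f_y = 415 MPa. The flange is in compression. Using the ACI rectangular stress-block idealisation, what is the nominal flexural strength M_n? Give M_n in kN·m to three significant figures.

M_n ≈ 530 kN·m

Tension: T = A_s f_y = 1650 × 415 = 684750 N.
Try a within the flange: a = T/(0.85 f'_c b_f) = 684750/(0.85 × 31.8 × 1200) = 21.11 mm.
Since a = 21.11 ≤ h_f = 100 mm, the stress block lies entirely in the flange; analyse as a rectangular beam of width b_f.
M_n = T(d − a/2) = 684750 × (785 − 10.555) = 530.30 × 10⁶ N·mm.
M_n = 530.30 kN·m.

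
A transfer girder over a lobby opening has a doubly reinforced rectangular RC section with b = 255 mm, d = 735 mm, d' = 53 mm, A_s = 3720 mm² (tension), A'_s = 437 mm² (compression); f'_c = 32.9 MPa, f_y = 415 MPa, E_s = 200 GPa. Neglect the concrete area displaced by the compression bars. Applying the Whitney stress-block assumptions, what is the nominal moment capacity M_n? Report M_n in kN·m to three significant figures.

M_n ≈ 995 kN·m

Assume both tension and compression steel yield.
Net tension couple steel: A_s − A'_s = 3283 mm².
a = (A_s − A'_s) f_y / (0.85 f'_c b) = 1362445/(0.85 × 32.9 × 255) = 191.06 mm.
c = a/β₁ = 191.06/0.815 = 234.43 mm; ε'_s = 0.003(c − d')/c = 0.0023 ≥ f_y/E_s = 0.0021, so compression steel does yield.
M_n = (A_s − A'_s) f_y (d − a/2) + A'_s f_y (d − d') = [1362445 × (735 − 95.53) + 181355 × (735 − 53)] × 10⁻⁶ = 871.24 + 123.68 = 994.92 kN·m.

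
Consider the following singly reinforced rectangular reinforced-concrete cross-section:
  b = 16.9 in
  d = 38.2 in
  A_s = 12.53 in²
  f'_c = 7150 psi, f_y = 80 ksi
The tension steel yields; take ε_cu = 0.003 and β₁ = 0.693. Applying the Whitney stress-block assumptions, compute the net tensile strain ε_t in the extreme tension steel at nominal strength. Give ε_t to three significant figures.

ε_t ≈ 0.00514

a = A_s f_y/(0.85 f'_c b) = 9.760 in.
β₁ = 0.693, so c = a/β₁ = 9.760/0.693 = 14.084 in.
From the linear strain diagram with ε_cu = 0.003: ε_t = 0.003 (d − c)/c = 0.003 × (38.2 − 14.084)/14.084 = 0.00514.
Since ε_t ≥ 0.005, the section is tension-controlled.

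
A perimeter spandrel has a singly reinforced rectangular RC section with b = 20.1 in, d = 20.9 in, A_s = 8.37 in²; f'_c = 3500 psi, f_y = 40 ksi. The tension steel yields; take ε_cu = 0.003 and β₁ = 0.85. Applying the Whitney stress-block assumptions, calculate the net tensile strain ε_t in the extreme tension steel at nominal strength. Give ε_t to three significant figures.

ε_t ≈ 0.00652

a = A_s f_y/(0.85 f'_c b) = 5.599 in.
β₁ = 0.85, so c = a/β₁ = 5.599/0.85 = 6.587 in.
From the linear strain diagram with ε_cu = 0.003: ε_t = 0.003 (d − c)/c = 0.003 × (20.9 − 6.587)/6.587 = 0.00652.
Since ε_t ≥ 0.005, the section is tension-controlled.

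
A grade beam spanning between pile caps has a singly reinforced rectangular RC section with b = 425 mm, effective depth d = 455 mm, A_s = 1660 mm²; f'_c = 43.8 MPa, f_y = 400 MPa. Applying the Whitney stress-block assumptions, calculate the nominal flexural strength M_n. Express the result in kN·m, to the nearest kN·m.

M_n ≈ 288 kN·m

T = A_s f_y = 1660 × 400 = 664000 N = 664 kN.
From C = T: a = T/(0.85 f'_c b) = 664000/(0.85 × 43.8 × 425) = 41.96 mm.
M_n = T(d − a/2) = 664 kN × (455 − 20.98) mm = 288.19 kN·m.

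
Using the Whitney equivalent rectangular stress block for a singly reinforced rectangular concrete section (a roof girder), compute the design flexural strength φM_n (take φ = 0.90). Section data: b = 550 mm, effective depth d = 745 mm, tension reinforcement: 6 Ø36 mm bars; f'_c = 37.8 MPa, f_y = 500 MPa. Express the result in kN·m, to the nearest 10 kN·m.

A_s = 6 × 1018 = 6108 mm².
T = A_s f_y = 6108 × 500 = 3054000 N = 3054 kN.
From C = T: a = T/(0.85 f'_c b) = 3054000/(0.85 × 37.8 × 550) = 172.82 mm.
M_n = T(d − a/2) = 3054 kN × (745 − 86.41) mm = 2011.33 kN·m.
φM_n = 0.90 × 2011.33 = 1810.20 kN·m.

φM_n ≈ 1810 kN·m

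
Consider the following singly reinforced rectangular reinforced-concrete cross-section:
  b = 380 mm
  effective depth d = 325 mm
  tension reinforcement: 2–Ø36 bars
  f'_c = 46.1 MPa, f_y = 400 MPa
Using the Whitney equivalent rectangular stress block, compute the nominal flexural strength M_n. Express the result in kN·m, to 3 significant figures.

A_s = 2 × 1018 = 2036 mm².
T = A_s f_y = 2036 × 400 = 814400 N = 814.4 kN.
From C = T: a = T/(0.85 f'_c b) = 814400/(0.85 × 46.1 × 380) = 54.69 mm.
M_n = T(d − a/2) = 814.4 kN × (325 − 27.345) mm = 242.41 kN·m.

M_n ≈ 242 kN·m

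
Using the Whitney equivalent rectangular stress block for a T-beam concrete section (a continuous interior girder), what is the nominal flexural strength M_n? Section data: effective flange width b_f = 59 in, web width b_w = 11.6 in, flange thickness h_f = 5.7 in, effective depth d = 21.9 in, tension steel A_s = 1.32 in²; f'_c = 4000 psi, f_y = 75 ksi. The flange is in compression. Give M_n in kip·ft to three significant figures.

Tension: T = A_s f_y = 1.32 × 75 = 99 kips.
Try a within the flange: a = T/(0.85 f'_c b_f) = 99/(0.85 × 4 × 59) = 0.494 in.
Since a = 0.494 ≤ h_f = 5.7 in, the stress block lies entirely in the flange; analyse as a rectangular beam of width b_f.
M_n = T(d − a/2) = 99 × (21.9 − 0.247) = 2143.6 kip·in.
M_n = 2143.6/12 = 178.63 kip·ft.

M_n ≈ 179 kip·ft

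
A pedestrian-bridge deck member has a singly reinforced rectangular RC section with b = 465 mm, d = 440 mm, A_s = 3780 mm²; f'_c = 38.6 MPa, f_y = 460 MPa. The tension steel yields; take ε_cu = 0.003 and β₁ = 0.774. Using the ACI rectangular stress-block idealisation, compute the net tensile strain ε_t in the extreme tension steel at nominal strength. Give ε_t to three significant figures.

a = A_s f_y/(0.85 f'_c b) = 113.97 mm.
β₁ = 0.774, so c = a/β₁ = 113.97/0.774 = 147.25 mm.
From the linear strain diagram with ε_cu = 0.003: ε_t = 0.003 (d − c)/c = 0.003 × (440 − 147.25)/147.25 = 0.00596.
Since ε_t ≥ 0.005, the section is tension-controlled.

ε_t ≈ 0.00596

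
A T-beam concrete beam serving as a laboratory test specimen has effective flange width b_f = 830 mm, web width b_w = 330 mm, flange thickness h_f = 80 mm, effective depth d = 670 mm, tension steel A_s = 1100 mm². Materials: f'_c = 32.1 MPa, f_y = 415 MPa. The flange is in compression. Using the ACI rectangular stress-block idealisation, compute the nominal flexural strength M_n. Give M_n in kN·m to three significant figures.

M_n ≈ 301 kN·m

Tension: T = A_s f_y = 1100 × 415 = 456500 N.
Try a within the flange: a = T/(0.85 f'_c b_f) = 456500/(0.85 × 32.1 × 830) = 20.16 mm.
Since a = 20.16 ≤ h_f = 80 mm, the stress block lies entirely in the flange; analyse as a rectangular beam of width b_f.
M_n = T(d − a/2) = 456500 × (670 − 10.08) = 301.25 × 10⁶ N·mm.
M_n = 301.25 kN·m.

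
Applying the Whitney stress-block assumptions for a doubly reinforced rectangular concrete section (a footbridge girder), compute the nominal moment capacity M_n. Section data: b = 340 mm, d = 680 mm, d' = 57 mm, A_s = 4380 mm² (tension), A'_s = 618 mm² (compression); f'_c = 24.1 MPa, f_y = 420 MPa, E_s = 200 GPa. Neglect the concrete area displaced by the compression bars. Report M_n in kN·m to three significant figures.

Assume both tension and compression steel yield.
Net tension couple steel: A_s − A'_s = 3762 mm².
a = (A_s − A'_s) f_y / (0.85 f'_c b) = 1580040/(0.85 × 24.1 × 340) = 226.86 mm.
c = a/β₁ = 226.86/0.85 = 266.89 mm; ε'_s = 0.003(c − d')/c = 0.0024 ≥ f_y/E_s = 0.0021, so compression steel does yield.
M_n = (A_s − A'_s) f_y (d − a/2) + A'_s f_y (d − d') = [1580040 × (680 − 113.43) + 259560 × (680 − 57)] × 10⁻⁶ = 895.20 + 161.71 = 1056.91 kN·m.

M_n ≈ 1060 kN·m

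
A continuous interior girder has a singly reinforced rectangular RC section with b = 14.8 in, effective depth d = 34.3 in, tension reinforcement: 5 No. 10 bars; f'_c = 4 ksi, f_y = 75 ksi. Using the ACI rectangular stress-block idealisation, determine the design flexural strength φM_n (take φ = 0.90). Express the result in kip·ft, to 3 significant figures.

A_s = 5 × 1.27 = 6.35 in².
T = A_s f_y = 6.35 × 75 = 476.25 kips.
a = T/(0.85 f'_c b) = 476.25/(0.85 × 4 × 14.8) = 9.464 in.
M_n = T(d − a/2) = 476.25 × (34.3 − 4.732) = 14081.8 kip·in = 14081.8/12 = 1173.48 kip·ft.
φM_n = 0.90 × 1173.48 = 1056.13 kip·ft.

φM_n ≈ 1060 kip·ft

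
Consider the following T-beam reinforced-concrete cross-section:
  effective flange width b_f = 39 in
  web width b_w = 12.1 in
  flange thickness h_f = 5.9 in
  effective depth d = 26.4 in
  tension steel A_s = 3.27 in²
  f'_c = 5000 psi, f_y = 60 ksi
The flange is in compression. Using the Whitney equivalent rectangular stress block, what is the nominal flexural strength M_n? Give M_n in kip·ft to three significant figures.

Tension: T = A_s f_y = 3.27 × 60 = 196.2 kips.
Try a within the flange: a = T/(0.85 f'_c b_f) = 196.2/(0.85 × 5 × 39) = 1.184 in.
Since a = 1.184 ≤ h_f = 5.9 in, the stress block lies entirely in the flange; analyse as a rectangular beam of width b_f.
M_n = T(d − a/2) = 196.2 × (26.4 − 0.592) = 5063.5 kip·in.
M_n = 5063.5/12 = 421.96 kip·ft.

M_n ≈ 422 kip·ft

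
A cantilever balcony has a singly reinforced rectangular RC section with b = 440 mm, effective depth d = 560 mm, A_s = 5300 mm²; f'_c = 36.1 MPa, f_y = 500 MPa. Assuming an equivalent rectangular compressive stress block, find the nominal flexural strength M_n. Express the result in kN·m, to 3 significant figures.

M_n ≈ 1220 kN·m

T = A_s f_y = 5300 × 500 = 2650000 N = 2650 kN.
From C = T: a = T/(0.85 f'_c b) = 2650000/(0.85 × 36.1 × 440) = 196.28 mm.
M_n = T(d − a/2) = 2650 kN × (560 − 98.14) mm = 1223.93 kN·m.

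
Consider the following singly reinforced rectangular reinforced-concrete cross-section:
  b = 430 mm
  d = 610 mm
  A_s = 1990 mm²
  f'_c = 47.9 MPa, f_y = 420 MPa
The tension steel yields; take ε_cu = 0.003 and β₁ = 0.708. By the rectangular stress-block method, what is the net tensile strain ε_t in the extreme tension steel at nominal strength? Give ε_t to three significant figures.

a = A_s f_y/(0.85 f'_c b) = 47.74 mm.
β₁ = 0.708, so c = a/β₁ = 47.74/0.708 = 67.43 mm.
From the linear strain diagram with ε_cu = 0.003: ε_t = 0.003 (d − c)/c = 0.003 × (610 − 67.43)/67.43 = 0.0241.
Since ε_t ≥ 0.005, the section is tension-controlled.

ε_t ≈ 0.0241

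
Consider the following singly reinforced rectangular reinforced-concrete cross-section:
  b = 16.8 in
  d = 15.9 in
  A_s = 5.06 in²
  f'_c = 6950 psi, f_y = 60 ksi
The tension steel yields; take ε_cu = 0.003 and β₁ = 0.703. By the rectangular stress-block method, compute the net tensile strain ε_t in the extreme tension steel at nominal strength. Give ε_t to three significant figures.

ε_t ≈ 0.00796

a = A_s f_y/(0.85 f'_c b) = 3.059 in.
β₁ = 0.703, so c = a/β₁ = 3.059/0.703 = 4.351 in.
From the linear strain diagram with ε_cu = 0.003: ε_t = 0.003 (d − c)/c = 0.003 × (15.9 − 4.351)/4.351 = 0.00796.
Since ε_t ≥ 0.005, the section is tension-controlled.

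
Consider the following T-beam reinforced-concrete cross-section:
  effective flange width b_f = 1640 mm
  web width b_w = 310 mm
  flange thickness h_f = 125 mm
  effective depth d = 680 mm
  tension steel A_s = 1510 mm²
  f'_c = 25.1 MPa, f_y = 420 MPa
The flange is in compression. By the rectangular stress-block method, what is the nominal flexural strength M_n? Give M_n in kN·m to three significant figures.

Tension: T = A_s f_y = 1510 × 420 = 634200 N.
Try a within the flange: a = T/(0.85 f'_c b_f) = 634200/(0.85 × 25.1 × 1640) = 18.13 mm.
Since a = 18.13 ≤ h_f = 125 mm, the stress block lies entirely in the flange; analyse as a rectangular beam of width b_f.
M_n = T(d − a/2) = 634200 × (680 − 9.065) = 425.51 × 10⁶ N·mm.
M_n = 425.51 kN·m.

M_n ≈ 426 kN·m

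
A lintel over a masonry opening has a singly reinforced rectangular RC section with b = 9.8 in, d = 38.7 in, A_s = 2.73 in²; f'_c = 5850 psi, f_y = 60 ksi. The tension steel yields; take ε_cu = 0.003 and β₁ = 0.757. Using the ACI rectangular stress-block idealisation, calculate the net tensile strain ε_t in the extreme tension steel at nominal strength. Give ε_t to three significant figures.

ε_t ≈ 0.0231

a = A_s f_y/(0.85 f'_c b) = 3.361 in.
β₁ = 0.757, so c = a/β₁ = 3.361/0.757 = 4.440 in.
From the linear strain diagram with ε_cu = 0.003: ε_t = 0.003 (d − c)/c = 0.003 × (38.7 − 4.440)/4.440 = 0.0231.
Since ε_t ≥ 0.005, the section is tension-controlled.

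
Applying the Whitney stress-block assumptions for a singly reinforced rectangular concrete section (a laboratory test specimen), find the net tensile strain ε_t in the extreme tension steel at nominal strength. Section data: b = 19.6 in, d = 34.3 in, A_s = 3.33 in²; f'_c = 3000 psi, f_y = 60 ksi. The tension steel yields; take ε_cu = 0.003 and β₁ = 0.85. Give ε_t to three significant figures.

a = A_s f_y/(0.85 f'_c b) = 3.998 in.
β₁ = 0.85, so c = a/β₁ = 3.998/0.85 = 4.704 in.
From the linear strain diagram with ε_cu = 0.003: ε_t = 0.003 (d − c)/c = 0.003 × (34.3 − 4.704)/4.704 = 0.0189.
Since ε_t ≥ 0.005, the section is tension-controlled.

ε_t ≈ 0.0189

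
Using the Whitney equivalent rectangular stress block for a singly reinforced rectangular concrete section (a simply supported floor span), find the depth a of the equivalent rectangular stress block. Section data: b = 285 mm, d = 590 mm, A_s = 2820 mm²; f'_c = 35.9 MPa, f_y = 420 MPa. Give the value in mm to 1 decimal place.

a ≈ 136.2 mm

T = A_s f_y = 2820 × 420 = 1184400 N = 1184.4 kN.
Setting C = 0.85 f'_c a b equal to T: a = 1184400/(0.85 × 35.9 × 285) = 136.2 mm.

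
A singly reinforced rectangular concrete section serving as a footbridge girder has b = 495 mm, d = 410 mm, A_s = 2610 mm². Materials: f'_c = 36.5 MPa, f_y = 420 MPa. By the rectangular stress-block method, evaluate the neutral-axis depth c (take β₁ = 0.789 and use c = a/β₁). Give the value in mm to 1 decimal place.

c ≈ 90.5 mm

T = A_s f_y = 2610 × 420 = 1096200 N = 1096.2 kN.
Setting C = 0.85 f'_c a b equal to T: a = 1096200/(0.85 × 36.5 × 495) = 71.379 mm.
With β₁ = 0.789, c = a/β₁ = 71.379/0.789 = 90.5 mm.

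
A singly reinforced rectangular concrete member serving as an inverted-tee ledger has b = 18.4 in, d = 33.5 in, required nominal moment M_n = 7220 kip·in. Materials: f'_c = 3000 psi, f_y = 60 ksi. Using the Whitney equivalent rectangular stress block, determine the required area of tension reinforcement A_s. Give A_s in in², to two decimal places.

A_s ≈ 3.88 in²

From M_n = 0.85 f'_c a b (d − a/2):
a = d − √(d² − 2M_n/(0.85 f'_c b)) = 33.5 − √(33.5² − 2 × 7220/(0.85 × 3 × 18.4)) = 4.961 in.
A_s = 0.85 f'_c a b / f_y = 0.85 × 3 × 4.961 × 18.4 / 60 = 3.880 in².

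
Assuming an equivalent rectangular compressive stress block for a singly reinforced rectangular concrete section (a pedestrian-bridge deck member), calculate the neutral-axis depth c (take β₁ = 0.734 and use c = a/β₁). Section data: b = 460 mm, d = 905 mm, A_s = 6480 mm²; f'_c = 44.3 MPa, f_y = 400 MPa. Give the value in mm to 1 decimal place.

T = A_s f_y = 6480 × 400 = 2592000 N = 2592 kN.
Setting C = 0.85 f'_c a b equal to T: a = 2592000/(0.85 × 44.3 × 460) = 149.642 mm.
With β₁ = 0.734, c = a/β₁ = 149.642/0.734 = 203.9 mm.

c ≈ 203.9 mm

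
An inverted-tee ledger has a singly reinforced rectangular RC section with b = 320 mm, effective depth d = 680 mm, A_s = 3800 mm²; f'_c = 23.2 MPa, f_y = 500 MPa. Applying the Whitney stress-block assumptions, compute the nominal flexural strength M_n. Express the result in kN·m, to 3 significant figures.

T = A_s f_y = 3800 × 500 = 1900000 N = 1900 kN.
From C = T: a = T/(0.85 f'_c b) = 1900000/(0.85 × 23.2 × 320) = 301.09 mm.
M_n = T(d − a/2) = 1900 kN × (680 − 150.545) mm = 1005.96 kN·m.

M_n ≈ 1010 kN·m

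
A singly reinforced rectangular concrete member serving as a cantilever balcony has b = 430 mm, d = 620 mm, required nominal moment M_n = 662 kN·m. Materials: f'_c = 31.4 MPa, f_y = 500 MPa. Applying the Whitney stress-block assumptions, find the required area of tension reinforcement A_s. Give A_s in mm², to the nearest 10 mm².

With M_n = 0.85 f'_c a b (d − a/2), solve the quadratic for a:
a = d − √(d² − 2M_n/(0.85 f'_c b)) = 620 − √(620² − 2 × 662×10⁶/(0.85 × 31.4 × 430)) = 101.31 mm.
A_s = 0.85 f'_c a b / f_y = 0.85 × 31.4 × 101.31 × 430 / 500 = 2325.4 mm².

A_s ≈ 2330 mm²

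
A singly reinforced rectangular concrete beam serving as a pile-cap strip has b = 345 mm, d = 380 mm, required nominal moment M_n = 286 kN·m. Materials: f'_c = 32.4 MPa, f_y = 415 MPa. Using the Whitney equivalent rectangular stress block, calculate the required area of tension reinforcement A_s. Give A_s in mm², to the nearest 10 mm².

A_s ≈ 2060 mm²

With M_n = 0.85 f'_c a b (d − a/2), solve the quadratic for a:
a = d − √(d² − 2M_n/(0.85 f'_c b)) = 380 − √(380² − 2 × 286×10⁶/(0.85 × 32.4 × 345)) = 89.83 mm.
A_s = 0.85 f'_c a b / f_y = 0.85 × 32.4 × 89.83 × 345 / 415 = 2056.6 mm².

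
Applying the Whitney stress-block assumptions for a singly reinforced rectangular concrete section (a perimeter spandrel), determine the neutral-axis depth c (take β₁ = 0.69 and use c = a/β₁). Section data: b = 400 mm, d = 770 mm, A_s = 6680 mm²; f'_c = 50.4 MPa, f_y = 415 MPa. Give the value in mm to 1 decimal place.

c ≈ 234.5 mm

T = A_s f_y = 6680 × 415 = 2772200 N = 2772.2 kN.
Setting C = 0.85 f'_c a b equal to T: a = 2772200/(0.85 × 50.4 × 400) = 161.776 mm.
With β₁ = 0.69, c = a/β₁ = 161.776/0.69 = 234.5 mm.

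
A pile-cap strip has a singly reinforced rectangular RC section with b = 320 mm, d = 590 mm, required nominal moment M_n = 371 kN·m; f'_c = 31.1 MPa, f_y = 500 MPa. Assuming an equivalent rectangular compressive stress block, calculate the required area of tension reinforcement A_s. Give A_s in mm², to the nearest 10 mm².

With M_n = 0.85 f'_c a b (d − a/2), solve the quadratic for a:
a = d − √(d² − 2M_n/(0.85 f'_c b)) = 590 − √(590² − 2 × 371×10⁶/(0.85 × 31.1 × 320)) = 79.72 mm.
A_s = 0.85 f'_c a b / f_y = 0.85 × 31.1 × 79.72 × 320 / 500 = 1348.7 mm².

A_s ≈ 1350 mm²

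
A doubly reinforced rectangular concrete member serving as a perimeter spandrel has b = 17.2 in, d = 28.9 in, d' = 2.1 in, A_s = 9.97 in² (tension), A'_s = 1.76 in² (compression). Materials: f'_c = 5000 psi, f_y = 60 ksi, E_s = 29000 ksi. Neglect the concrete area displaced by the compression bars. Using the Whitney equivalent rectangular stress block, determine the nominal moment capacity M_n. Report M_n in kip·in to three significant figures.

Assume both steels yield.
a = (A_s − A'_s) f_y/(0.85 f'_c b) = (9.97 − 1.76) × 60/(0.85 × 5 × 17.2) = 6.739 in.
c = a/β₁ = 6.739/0.8 = 8.424 in; ε'_s = 0.003(c − d')/c = 0.0023 ≥ ε_y = 0.0021, so the compression steel yields.
M_n = (A_s − A'_s) f_y (d − a/2) + A'_s f_y (d − d') = 492.6 × (28.9 − 3.3695) + 105.6 × (28.9 − 2.1) = 12576.3 + 2830.1 = 15406.4 kip·in.

M_n ≈ 15400 kip·in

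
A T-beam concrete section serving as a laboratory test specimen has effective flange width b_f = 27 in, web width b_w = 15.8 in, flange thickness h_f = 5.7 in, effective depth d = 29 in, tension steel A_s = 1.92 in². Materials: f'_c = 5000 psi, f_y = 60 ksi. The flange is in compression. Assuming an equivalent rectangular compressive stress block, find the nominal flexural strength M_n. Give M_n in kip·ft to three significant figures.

M_n ≈ 274 kip·ft

Tension: T = A_s f_y = 1.92 × 60 = 115.2 kips.
Try a within the flange: a = T/(0.85 f'_c b_f) = 115.2/(0.85 × 5 × 27) = 1.004 in.
Since a = 1.004 ≤ h_f = 5.7 in, the stress block lies entirely in the flange; analyse as a rectangular beam of width b_f.
M_n = T(d − a/2) = 115.2 × (29 − 0.502) = 3283.0 kip·in.
M_n = 3283.0/12 = 273.58 kip·ft.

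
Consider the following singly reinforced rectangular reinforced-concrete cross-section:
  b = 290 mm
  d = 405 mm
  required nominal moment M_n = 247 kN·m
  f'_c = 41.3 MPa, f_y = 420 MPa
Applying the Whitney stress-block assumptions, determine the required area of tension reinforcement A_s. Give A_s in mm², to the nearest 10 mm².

With M_n = 0.85 f'_c a b (d − a/2), solve the quadratic for a:
a = d − √(d² − 2M_n/(0.85 f'_c b)) = 405 − √(405² − 2 × 247×10⁶/(0.85 × 41.3 × 290)) = 65.15 mm.
A_s = 0.85 f'_c a b / f_y = 0.85 × 41.3 × 65.15 × 290 / 420 = 1579.2 mm².

A_s ≈ 1580 mm²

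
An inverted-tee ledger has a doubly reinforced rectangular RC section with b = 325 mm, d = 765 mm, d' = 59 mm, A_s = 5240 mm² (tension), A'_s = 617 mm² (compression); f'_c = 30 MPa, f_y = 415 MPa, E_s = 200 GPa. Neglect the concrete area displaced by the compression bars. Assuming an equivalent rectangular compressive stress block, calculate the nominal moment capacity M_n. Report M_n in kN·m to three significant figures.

M_n ≈ 1430 kN·m

Assume both tension and compression steel yield.
Net tension couple steel: A_s − A'_s = 4623 mm².
a = (A_s − A'_s) f_y / (0.85 f'_c b) = 1918545/(0.85 × 30 × 325) = 231.50 mm.
c = a/β₁ = 231.50/0.836 = 276.91 mm; ε'_s = 0.003(c − d')/c = 0.0024 ≥ f_y/E_s = 0.0021, so compression steel does yield.
M_n = (A_s − A'_s) f_y (d − a/2) + A'_s f_y (d − d') = [1918545 × (765 − 115.75) + 256055 × (765 − 59)] × 10⁻⁶ = 1245.62 + 180.77 = 1426.39 kN·m.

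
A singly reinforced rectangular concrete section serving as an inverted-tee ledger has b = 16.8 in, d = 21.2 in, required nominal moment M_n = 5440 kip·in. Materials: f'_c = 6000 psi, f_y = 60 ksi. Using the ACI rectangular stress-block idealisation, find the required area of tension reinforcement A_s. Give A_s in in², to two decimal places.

From M_n = 0.85 f'_c a b (d − a/2):
a = d − √(d² − 2M_n/(0.85 f'_c b)) = 21.2 − √(21.2² − 2 × 5440/(0.85 × 6 × 16.8)) = 3.243 in.
A_s = 0.85 f'_c a b / f_y = 0.85 × 6 × 3.243 × 16.8 / 60 = 4.631 in².

A_s ≈ 4.63 in²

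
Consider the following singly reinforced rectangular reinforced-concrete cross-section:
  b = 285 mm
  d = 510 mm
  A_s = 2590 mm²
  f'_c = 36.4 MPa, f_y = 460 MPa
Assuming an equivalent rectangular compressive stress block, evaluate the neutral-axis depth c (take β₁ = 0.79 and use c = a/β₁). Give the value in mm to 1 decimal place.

c ≈ 171.0 mm

T = A_s f_y = 2590 × 460 = 1191400 N = 1191.4 kN.
Setting C = 0.85 f'_c a b equal to T: a = 1191400/(0.85 × 36.4 × 285) = 135.112 mm.
With β₁ = 0.79, c = a/β₁ = 135.112/0.79 = 171.0 mm.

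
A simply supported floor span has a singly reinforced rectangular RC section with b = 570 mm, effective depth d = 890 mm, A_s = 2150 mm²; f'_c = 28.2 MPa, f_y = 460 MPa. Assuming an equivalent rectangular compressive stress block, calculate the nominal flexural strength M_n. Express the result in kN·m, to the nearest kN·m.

M_n ≈ 844 kN·m

T = A_s f_y = 2150 × 460 = 989000 N = 989 kN.
From C = T: a = T/(0.85 f'_c b) = 989000/(0.85 × 28.2 × 570) = 72.39 mm.
M_n = T(d − a/2) = 989 kN × (890 − 36.195) mm = 844.41 kN·m.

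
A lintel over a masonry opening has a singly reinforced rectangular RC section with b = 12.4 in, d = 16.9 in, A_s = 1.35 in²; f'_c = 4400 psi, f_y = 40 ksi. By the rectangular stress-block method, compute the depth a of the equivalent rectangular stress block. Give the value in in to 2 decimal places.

T = A_s f_y = 1.35 × 40 = 54 kips.
a = T/(0.85 f'_c b) = 54/(0.85 × 4.4 × 12.4) = 1.16 in.

a ≈ 1.16 in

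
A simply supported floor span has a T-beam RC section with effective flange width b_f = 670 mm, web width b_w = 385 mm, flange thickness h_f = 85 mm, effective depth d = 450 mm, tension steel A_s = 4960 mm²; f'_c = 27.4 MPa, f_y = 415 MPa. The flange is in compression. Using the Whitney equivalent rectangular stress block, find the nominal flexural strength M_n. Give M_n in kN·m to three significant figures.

M_n ≈ 778 kN·m

Tension: T = A_s f_y = 4960 × 415 = 2058400 N.
Try a within the flange: a = T/(0.85 f'_c b_f) = 2058400/(0.85 × 27.4 × 670) = 131.91 mm.
a = 131.91 > h_f = 85 mm: the block extends into the web. Split into flange-overhang and web parts.
C_f = 0.85 f'_c (b_f − b_w) h_f = 0.85 × 27.4 × (670 − 385) × 85 = 564200 N.
Remaining web compression depth: a_w = (T − C_f)/(0.85 f'_c b_w) = (2058400 − 564200)/(0.85 × 27.4 × 385) = 166.64 mm.
M_n = C_f(d − h_f/2) + (T − C_f)(d − a_w/2) = 564200 × (450 − 42.5) + 1494200 × (450 − 83.32) = 229.91 + 547.89 = 777.80 × 10⁶ N·mm.
M_n = 777.80 kN·m.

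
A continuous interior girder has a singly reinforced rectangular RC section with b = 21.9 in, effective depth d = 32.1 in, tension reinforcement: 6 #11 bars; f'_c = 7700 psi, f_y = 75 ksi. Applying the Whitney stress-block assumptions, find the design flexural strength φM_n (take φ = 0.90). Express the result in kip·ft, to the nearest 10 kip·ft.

A_s = 6 × 1.56 = 9.36 in².
T = A_s f_y = 9.36 × 75 = 702 kips.
a = T/(0.85 f'_c b) = 702/(0.85 × 7.7 × 21.9) = 4.898 in.
M_n = T(d − a/2) = 702 × (32.1 − 2.449) = 20815.0 kip·in = 20815.0/12 = 1734.58 kip·ft.
φM_n = 0.90 × 1734.58 = 1561.12 kip·ft.

φM_n ≈ 1560 kip·ft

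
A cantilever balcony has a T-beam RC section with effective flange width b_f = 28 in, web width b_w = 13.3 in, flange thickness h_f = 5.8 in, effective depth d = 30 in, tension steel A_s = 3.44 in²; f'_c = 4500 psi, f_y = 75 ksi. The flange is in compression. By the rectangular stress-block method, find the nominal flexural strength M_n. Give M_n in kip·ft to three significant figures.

M_n ≈ 619 kip·ft

Tension: T = A_s f_y = 3.44 × 75 = 258 kips.
Try a within the flange: a = T/(0.85 f'_c b_f) = 258/(0.85 × 4.5 × 28) = 2.409 in.
Since a = 2.409 ≤ h_f = 5.8 in, the stress block lies entirely in the flange; analyse as a rectangular beam of width b_f.
M_n = T(d − a/2) = 258 × (30 − 1.2045) = 7429.2 kip·in.
M_n = 7429.2/12 = 619.10 kip·ft.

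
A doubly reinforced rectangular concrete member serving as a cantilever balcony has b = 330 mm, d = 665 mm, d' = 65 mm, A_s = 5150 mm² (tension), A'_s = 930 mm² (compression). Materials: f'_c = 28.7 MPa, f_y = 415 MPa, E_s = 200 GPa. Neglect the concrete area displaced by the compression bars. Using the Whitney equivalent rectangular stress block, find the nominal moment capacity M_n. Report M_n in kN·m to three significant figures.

Assume both tension and compression steel yield.
Net tension couple steel: A_s − A'_s = 4220 mm².
a = (A_s − A'_s) f_y / (0.85 f'_c b) = 1751300/(0.85 × 28.7 × 330) = 217.54 mm.
c = a/β₁ = 217.54/0.845 = 257.44 mm; ε'_s = 0.003(c − d')/c = 0.0022 ≥ f_y/E_s = 0.0021, so compression steel does yield.
M_n = (A_s − A'_s) f_y (d − a/2) + A'_s f_y (d − d') = [1751300 × (665 − 108.77) + 385950 × (665 − 65)] × 10⁻⁶ = 974.13 + 231.57 = 1205.70 kN·m.

M_n ≈ 1210 kN·m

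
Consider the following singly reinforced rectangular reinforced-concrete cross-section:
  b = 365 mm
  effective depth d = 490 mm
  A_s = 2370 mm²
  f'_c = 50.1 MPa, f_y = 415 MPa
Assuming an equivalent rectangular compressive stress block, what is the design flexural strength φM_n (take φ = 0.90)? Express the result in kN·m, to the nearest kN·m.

φM_n ≈ 406 kN·m

T = A_s f_y = 2370 × 415 = 983550 N = 983.55 kN.
From C = T: a = T/(0.85 f'_c b) = 983550/(0.85 × 50.1 × 365) = 63.28 mm.
M_n = T(d − a/2) = 983.55 kN × (490 − 31.64) mm = 450.82 kN·m.
φM_n = 0.90 × 450.82 = 405.74 kN·m.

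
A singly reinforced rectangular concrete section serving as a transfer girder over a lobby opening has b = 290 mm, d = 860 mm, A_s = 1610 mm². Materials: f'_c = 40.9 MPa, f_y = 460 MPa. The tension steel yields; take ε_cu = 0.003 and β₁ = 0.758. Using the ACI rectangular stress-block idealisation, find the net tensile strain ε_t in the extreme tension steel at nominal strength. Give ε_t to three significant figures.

a = A_s f_y/(0.85 f'_c b) = 73.46 mm.
β₁ = 0.758, so c = a/β₁ = 73.46/0.758 = 96.91 mm.
From the linear strain diagram with ε_cu = 0.003: ε_t = 0.003 (d − c)/c = 0.003 × (860 − 96.91)/96.91 = 0.0236.
Since ε_t ≥ 0.005, the section is tension-controlled.

ε_t ≈ 0.0236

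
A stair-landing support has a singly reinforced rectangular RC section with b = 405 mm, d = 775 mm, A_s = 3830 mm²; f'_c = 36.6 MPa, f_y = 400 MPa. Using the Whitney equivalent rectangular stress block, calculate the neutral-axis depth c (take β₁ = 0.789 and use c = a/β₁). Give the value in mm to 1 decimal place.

c ≈ 154.1 mm

T = A_s f_y = 3830 × 400 = 1532000 N = 1532 kN.
Setting C = 0.85 f'_c a b equal to T: a = 1532000/(0.85 × 36.6 × 405) = 121.592 mm.
With β₁ = 0.789, c = a/β₁ = 121.592/0.789 = 154.1 mm.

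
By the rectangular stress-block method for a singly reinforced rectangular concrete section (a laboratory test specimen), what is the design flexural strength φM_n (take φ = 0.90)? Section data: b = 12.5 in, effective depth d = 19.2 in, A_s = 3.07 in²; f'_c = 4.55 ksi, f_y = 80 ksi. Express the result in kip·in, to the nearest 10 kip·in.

T = A_s f_y = 3.07 × 80 = 245.6 kips.
a = T/(0.85 f'_c b) = 245.6/(0.85 × 4.55 × 12.5) = 5.080 in.
M_n = T(d − a/2) = 245.6 × (19.2 − 2.54) = 4091.7 kip·in.
φM_n = 0.90 × 4091.7 = 3682.5 kip·in.

φM_n ≈ 3680 kip·in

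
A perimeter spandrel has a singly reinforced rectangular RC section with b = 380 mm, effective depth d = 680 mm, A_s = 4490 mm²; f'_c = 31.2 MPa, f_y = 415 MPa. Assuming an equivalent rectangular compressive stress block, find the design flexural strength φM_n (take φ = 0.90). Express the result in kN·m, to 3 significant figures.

T = A_s f_y = 4490 × 415 = 1863350 N = 1863.35 kN.
From C = T: a = T/(0.85 f'_c b) = 1863350/(0.85 × 31.2 × 380) = 184.90 mm.
M_n = T(d − a/2) = 1863.35 kN × (680 − 92.45) mm = 1094.81 kN·m.
φM_n = 0.90 × 1094.81 = 985.33 kN·m.

φM_n ≈ 985 kN·m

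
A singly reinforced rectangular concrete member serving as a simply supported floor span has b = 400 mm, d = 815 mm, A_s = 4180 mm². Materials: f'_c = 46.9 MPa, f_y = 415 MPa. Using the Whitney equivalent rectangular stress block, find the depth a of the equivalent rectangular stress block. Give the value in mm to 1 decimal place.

a ≈ 108.8 mm

T = A_s f_y = 4180 × 415 = 1734700 N = 1734.7 kN.
Setting C = 0.85 f'_c a b equal to T: a = 1734700/(0.85 × 46.9 × 400) = 108.8 mm.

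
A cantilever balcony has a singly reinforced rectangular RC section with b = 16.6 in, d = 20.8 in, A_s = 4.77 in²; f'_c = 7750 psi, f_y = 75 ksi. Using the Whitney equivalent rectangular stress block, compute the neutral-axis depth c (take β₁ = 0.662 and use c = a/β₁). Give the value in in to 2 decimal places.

T = A_s f_y = 4.77 × 75 = 357.75 kips.
a = T/(0.85 f'_c b) = 357.75/(0.85 × 7.75 × 16.6) = 3.2715 in.
With β₁ = 0.662, c = a/β₁ = 3.2715/0.662 = 4.94 in.

c ≈ 4.94 in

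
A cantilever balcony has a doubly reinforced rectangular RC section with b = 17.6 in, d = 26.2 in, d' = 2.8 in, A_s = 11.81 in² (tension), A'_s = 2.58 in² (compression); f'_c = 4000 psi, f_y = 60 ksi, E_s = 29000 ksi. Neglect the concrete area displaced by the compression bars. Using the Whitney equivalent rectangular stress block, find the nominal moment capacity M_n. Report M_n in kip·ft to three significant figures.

M_n ≈ 1300 kip·ft

Assume both steels yield.
a = (A_s − A'_s) f_y/(0.85 f'_c b) = (11.81 − 2.58) × 60/(0.85 × 4 × 17.6) = 9.255 in.
c = a/β₁ = 9.255/0.85 = 10.888 in; ε'_s = 0.003(c − d')/c = 0.0022 ≥ ε_y = 0.0021, so the compression steel yields.
M_n = (A_s − A'_s) f_y (d − a/2) + A'_s f_y (d − d') = 553.8 × (26.2 − 4.6275) + 154.8 × (26.2 − 2.8) = 11946.9 + 3622.3 = 15569.2 kip·in = 15569.2/12 = 1297.43 kip·ft.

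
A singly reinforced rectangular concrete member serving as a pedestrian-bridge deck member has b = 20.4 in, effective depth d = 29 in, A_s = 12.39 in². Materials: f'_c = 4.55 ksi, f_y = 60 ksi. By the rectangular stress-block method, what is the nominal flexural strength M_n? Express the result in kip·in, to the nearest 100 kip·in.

M_n ≈ 18100 kip·in

T = A_s f_y = 12.39 × 60 = 743.4 kips.
a = T/(0.85 f'_c b) = 743.4/(0.85 × 4.55 × 20.4) = 9.422 in.
M_n = T(d − a/2) = 743.4 × (29 − 4.711) = 18056.4 kip·in.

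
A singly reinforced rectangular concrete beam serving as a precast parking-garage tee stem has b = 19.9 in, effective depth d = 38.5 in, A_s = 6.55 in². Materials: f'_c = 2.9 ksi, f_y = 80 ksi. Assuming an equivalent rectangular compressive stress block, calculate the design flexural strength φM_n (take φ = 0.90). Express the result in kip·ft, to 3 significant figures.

φM_n ≈ 1300 kip·ft

T = A_s f_y = 6.55 × 80 = 524 kips.
a = T/(0.85 f'_c b) = 524/(0.85 × 2.9 × 19.9) = 10.682 in.
M_n = T(d − a/2) = 524 × (38.5 − 5.341) = 17375.3 kip·in = 17375.3/12 = 1447.94 kip·ft.
φM_n = 0.90 × 1447.94 = 1303.15 kip·ft.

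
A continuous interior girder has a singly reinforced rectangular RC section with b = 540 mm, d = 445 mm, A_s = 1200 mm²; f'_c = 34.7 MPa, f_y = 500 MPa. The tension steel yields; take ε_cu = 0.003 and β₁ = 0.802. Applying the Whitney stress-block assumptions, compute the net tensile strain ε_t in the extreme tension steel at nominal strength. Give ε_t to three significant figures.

a = A_s f_y/(0.85 f'_c b) = 37.67 mm.
β₁ = 0.802, so c = a/β₁ = 37.67/0.802 = 46.97 mm.
From the linear strain diagram with ε_cu = 0.003: ε_t = 0.003 (d − c)/c = 0.003 × (445 − 46.97)/46.97 = 0.0254.
Since ε_t ≥ 0.005, the section is tension-controlled.

ε_t ≈ 0.0254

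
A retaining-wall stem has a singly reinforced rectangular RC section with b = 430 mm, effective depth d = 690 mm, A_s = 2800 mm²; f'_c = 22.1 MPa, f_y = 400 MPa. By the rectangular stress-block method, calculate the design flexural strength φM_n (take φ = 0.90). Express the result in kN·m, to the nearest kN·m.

T = A_s f_y = 2800 × 400 = 1120000 N = 1120 kN.
From C = T: a = T/(0.85 f'_c b) = 1120000/(0.85 × 22.1 × 430) = 138.66 mm.
M_n = T(d − a/2) = 1120 kN × (690 − 69.33) mm = 695.15 kN·m.
φM_n = 0.90 × 695.15 = 625.64 kN·m.

φM_n ≈ 626 kN·m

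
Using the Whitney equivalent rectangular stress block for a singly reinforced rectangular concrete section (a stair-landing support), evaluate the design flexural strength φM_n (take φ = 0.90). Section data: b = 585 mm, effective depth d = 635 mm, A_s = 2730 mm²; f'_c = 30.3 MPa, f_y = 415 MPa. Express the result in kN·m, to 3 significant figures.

T = A_s f_y = 2730 × 415 = 1132950 N = 1132.95 kN.
From C = T: a = T/(0.85 f'_c b) = 1132950/(0.85 × 30.3 × 585) = 75.20 mm.
M_n = T(d − a/2) = 1132.95 kN × (635 − 37.6) mm = 676.82 kN·m.
φM_n = 0.90 × 676.82 = 609.14 kN·m.

φM_n ≈ 609 kN·m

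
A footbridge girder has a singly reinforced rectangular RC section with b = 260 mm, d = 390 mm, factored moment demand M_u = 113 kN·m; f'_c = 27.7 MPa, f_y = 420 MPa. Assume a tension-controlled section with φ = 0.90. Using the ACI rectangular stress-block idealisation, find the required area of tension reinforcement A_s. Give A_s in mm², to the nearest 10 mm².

M_n = M_u/φ = 113/0.90 = 125.556 kN·m.
With M_n = 0.85 f'_c a b (d − a/2), solve the quadratic for a:
a = d − √(d² − 2M_n/(0.85 f'_c b)) = 390 − √(390² − 2 × 125.556×10⁶/(0.85 × 27.7 × 260)) = 56.71 mm.
A_s = 0.85 f'_c a b / f_y = 0.85 × 27.7 × 56.71 × 260 / 420 = 826.6 mm².

A_s ≈ 830 mm²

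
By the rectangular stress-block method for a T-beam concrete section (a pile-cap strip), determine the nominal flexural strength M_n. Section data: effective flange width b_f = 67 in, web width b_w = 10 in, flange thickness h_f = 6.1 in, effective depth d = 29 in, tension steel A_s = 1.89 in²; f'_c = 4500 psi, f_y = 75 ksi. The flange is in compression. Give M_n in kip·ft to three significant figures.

Tension: T = A_s f_y = 1.89 × 75 = 141.75 kips.
Try a within the flange: a = T/(0.85 f'_c b_f) = 141.75/(0.85 × 4.5 × 67) = 0.553 in.
Since a = 0.553 ≤ h_f = 6.1 in, the stress block lies entirely in the flange; analyse as a rectangular beam of width b_f.
M_n = T(d − a/2) = 141.75 × (29 − 0.2765) = 4071.6 kip·in.
M_n = 4071.6/12 = 339.30 kip·ft.

M_n ≈ 339 kip·ft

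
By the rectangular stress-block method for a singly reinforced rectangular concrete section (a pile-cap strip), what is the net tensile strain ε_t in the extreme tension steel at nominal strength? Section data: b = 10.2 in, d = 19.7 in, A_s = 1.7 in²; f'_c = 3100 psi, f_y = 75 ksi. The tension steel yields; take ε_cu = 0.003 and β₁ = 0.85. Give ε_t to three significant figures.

ε_t ≈ 0.00759

a = A_s f_y/(0.85 f'_c b) = 4.744 in.
β₁ = 0.85, so c = a/β₁ = 4.744/0.85 = 5.581 in.
From the linear strain diagram with ε_cu = 0.003: ε_t = 0.003 (d − c)/c = 0.003 × (19.7 − 5.581)/5.581 = 0.00759.
Since ε_t ≥ 0.005, the section is tension-controlled.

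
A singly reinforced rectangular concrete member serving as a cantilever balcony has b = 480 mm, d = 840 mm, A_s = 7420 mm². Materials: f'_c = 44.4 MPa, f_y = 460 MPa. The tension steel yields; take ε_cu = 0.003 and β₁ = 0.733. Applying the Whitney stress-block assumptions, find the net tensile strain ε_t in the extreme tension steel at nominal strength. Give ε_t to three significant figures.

a = A_s f_y/(0.85 f'_c b) = 188.42 mm.
β₁ = 0.733, so c = a/β₁ = 188.42/0.733 = 257.05 mm.
From the linear strain diagram with ε_cu = 0.003: ε_t = 0.003 (d − c)/c = 0.003 × (840 − 257.05)/257.05 = 0.00680.
Since ε_t ≥ 0.005, the section is tension-controlled.

ε_t ≈ 0.00680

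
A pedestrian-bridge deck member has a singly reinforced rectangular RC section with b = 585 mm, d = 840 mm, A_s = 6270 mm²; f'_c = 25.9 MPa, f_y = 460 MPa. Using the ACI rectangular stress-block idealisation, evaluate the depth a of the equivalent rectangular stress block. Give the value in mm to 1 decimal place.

a ≈ 223.9 mm

T = A_s f_y = 6270 × 460 = 2884200 N = 2884.2 kN.
Setting C = 0.85 f'_c a b equal to T: a = 2884200/(0.85 × 25.9 × 585) = 223.9 mm.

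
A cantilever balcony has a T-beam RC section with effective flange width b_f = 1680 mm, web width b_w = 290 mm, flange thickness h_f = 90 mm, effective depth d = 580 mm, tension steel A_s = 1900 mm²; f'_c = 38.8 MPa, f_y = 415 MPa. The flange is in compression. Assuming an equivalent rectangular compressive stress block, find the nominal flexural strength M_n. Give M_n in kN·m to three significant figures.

M_n ≈ 452 kN·m

Tension: T = A_s f_y = 1900 × 415 = 788500 N.
Try a within the flange: a = T/(0.85 f'_c b_f) = 788500/(0.85 × 38.8 × 1680) = 14.23 mm.
Since a = 14.23 ≤ h_f = 90 mm, the stress block lies entirely in the flange; analyse as a rectangular beam of width b_f.
M_n = T(d − a/2) = 788500 × (580 − 7.115) = 451.72 × 10⁶ N·mm.
M_n = 451.72 kN·m.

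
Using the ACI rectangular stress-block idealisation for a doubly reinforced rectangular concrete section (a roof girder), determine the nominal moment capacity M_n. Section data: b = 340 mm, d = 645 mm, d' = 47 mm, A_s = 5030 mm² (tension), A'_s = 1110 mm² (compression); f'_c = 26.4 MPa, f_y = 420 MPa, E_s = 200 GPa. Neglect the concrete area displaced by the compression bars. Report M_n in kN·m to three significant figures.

Assume both tension and compression steel yield.
Net tension couple steel: A_s − A'_s = 3920 mm².
a = (A_s − A'_s) f_y / (0.85 f'_c b) = 1646400/(0.85 × 26.4 × 340) = 215.79 mm.
c = a/β₁ = 215.79/0.85 = 253.87 mm; ε'_s = 0.003(c − d')/c = 0.0024 ≥ f_y/E_s = 0.0021, so compression steel does yield.
M_n = (A_s − A'_s) f_y (d − a/2) + A'_s f_y (d − d') = [1646400 × (645 − 107.895) + 466200 × (645 − 47)] × 10⁻⁶ = 884.29 + 278.79 = 1163.08 kN·m.

M_n ≈ 1160 kN·m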